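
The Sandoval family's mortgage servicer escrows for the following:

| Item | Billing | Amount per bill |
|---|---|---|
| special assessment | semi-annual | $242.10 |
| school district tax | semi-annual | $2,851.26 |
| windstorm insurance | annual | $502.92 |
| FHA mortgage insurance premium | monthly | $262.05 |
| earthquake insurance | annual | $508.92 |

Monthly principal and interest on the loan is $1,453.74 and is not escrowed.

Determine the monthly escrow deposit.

$861.93

Special assessment — $242.10 × 2 = $484.20 per year
School district tax — $2,851.26 × 2 = $5,702.52 per year
Windstorm insurance — $502.92 per year
FHA mortgage insurance premium — $262.05 × 12 = $3,144.60 per year
Earthquake insurance — $508.92 per year
Combined annual = $10,343.16
Per month = $10,343.16 ÷ 12 = $861.93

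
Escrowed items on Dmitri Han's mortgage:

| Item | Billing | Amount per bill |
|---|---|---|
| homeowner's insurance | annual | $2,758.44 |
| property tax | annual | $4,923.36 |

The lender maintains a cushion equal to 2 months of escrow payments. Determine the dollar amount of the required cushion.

$1,280.30

Homeowner's insurance: $2,758.44 annually
Property tax: $4,923.36 annually
Combined annual = $2,758.44 + $4,923.36 = $7,681.80
Monthly escrow = $7,681.80 ÷ 12 = $640.15
Reserve = 2 × $640.15 = $1,280.30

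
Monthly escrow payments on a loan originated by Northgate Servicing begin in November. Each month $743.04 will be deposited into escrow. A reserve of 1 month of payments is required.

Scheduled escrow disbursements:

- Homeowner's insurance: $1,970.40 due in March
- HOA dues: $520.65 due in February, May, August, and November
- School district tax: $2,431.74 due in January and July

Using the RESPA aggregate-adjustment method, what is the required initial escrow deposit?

$2,471.28

Cushion = 1 × $743.04 = $743.04
Trial balance (start $0, +$743.04 each month, − disbursements):
  Nov: +$743.04 − $520.65 → $222.39
  Dec: +$743.04 → $965.43
  Jan: +$743.04 − $2,431.74 → -$723.27
  Feb: +$743.04 − $520.65 → -$500.88
  Mar: +$743.04 − $1,970.40 → -$1,728.24
  Apr: +$743.04 → -$985.20
  May: +$743.04 − $520.65 → -$762.81
  Jun: +$743.04 → -$19.77
  Jul: +$743.04 − $2,431.74 → -$1,708.47
  Aug: +$743.04 − $520.65 → -$1,486.08
  Sep: +$743.04 → -$743.04
  Oct: +$743.04 → $0.00
Lowest trial balance = -$1,728.24 (Mar)
Initial deposit = cushion − low point = $743.04 − (-$1,728.24) = $2,471.28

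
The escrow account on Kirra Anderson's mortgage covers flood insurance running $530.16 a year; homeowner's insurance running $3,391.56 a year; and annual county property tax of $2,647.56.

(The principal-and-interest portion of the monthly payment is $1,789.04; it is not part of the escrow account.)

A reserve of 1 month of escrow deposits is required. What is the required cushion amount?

$547.44

Flood insurance — $530.16/yr
Homeowner's insurance — $3,391.56/yr
County property tax — $2,647.56/yr
Total annual escrow = $530.16 + $3,391.56 + $2,647.56 = $6,569.28
Per month = $6,569.28 ÷ 12 = $547.44
Required cushion = 1 × $547.44 = $547.44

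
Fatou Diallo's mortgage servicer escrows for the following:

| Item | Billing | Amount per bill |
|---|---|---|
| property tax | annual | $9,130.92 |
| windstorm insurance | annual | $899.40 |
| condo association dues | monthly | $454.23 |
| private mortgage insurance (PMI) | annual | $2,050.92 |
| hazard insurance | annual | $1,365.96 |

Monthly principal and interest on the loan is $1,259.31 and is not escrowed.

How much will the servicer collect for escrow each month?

$1,574.83

Property tax — $9,130.92
Windstorm insurance — $899.40
Condo association dues — $454.23 × 12 = $5,450.76
Private mortgage insurance (PMI) — $2,050.92
Hazard insurance — $1,365.96
Combined annual = $18,897.96
Monthly = $18,897.96 ÷ 12 = $1,574.83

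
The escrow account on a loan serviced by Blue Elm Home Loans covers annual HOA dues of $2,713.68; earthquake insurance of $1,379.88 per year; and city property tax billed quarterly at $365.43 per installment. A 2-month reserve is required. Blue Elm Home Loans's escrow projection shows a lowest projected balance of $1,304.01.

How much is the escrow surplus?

$378.13

HOA dues — $2,713.68 per year
Earthquake insurance — $1,379.88 per year
City property tax — $365.43 × 4 = $1,461.72 per year
Total per year = $5,555.28
Per month = $5,555.28 ÷ 12 = $462.94
Required reserve = 2 × $462.94 = $925.88
Excess over cushion: $1,304.01 − $925.88 = $378.13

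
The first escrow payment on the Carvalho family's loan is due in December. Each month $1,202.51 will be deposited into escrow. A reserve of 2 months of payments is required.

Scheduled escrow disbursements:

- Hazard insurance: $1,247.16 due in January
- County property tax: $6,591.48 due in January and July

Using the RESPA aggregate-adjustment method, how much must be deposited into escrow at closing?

Cushion = 2 × $1,202.51 = $2,405.02
Trial balance (start $0, +$1,202.51 each month, − disbursements):
  Dec: +$1,202.51 → $1,202.51
  Jan: +$1,202.51 − $7,838.64 → -$5,433.62
  Feb: +$1,202.51 → -$4,231.11
  Mar: +$1,202.51 → -$3,028.60
  Apr: +$1,202.51 → -$1,826.09
  May: +$1,202.51 → -$623.58
  Jun: +$1,202.51 → $578.93
  Jul: +$1,202.51 − $6,591.48 → -$4,810.04
  Aug: +$1,202.51 → -$3,607.53
  Sep: +$1,202.51 → -$2,405.02
  Oct: +$1,202.51 → -$1,202.51
  Nov: +$1,202.51 → $0.00
Lowest trial balance = -$5,433.62 (Jan)
Initial deposit = cushion − low point = $2,405.02 − (-$5,433.62) = $7,838.64

$7,838.64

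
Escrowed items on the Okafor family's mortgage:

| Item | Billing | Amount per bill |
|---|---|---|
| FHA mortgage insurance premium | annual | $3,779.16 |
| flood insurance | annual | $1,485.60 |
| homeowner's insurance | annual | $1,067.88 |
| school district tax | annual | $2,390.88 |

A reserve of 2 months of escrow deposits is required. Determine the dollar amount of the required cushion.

FHA mortgage insurance premium — $3,779.16 per year
Flood insurance — $1,485.60 per year
Homeowner's insurance — $1,067.88 per year
School district tax — $2,390.88 per year
Yearly total = $8,723.52
Monthly escrow = $8,723.52 ÷ 12 = $726.96
Cushion = 2 × $726.96 = $1,453.92

$1,453.92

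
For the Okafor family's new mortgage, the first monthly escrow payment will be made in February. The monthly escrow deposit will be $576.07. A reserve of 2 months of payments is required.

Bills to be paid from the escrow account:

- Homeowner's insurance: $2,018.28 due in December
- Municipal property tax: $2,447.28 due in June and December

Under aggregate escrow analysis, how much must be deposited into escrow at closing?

Cushion = 2 × $576.07 = $1,152.14
Trial balance (start $0, +$576.07 each month, − disbursements):
  Feb: +$576.07 → $576.07
  Mar: +$576.07 → $1,152.14
  Apr: +$576.07 → $1,728.21
  May: +$576.07 → $2,304.28
  Jun: +$576.07 − $2,447.28 → $433.07
  Jul: +$576.07 → $1,009.14
  Aug: +$576.07 → $1,585.21
  Sep: +$576.07 → $2,161.28
  Oct: +$576.07 → $2,737.35
  Nov: +$576.07 → $3,313.42
  Dec: +$576.07 − $4,465.56 → -$576.07
  Jan: +$576.07 → $0.00
Lowest trial balance = -$576.07 (Dec)
Initial deposit = cushion − low point = $1,152.14 − (-$576.07) = $1,728.21

$1,728.21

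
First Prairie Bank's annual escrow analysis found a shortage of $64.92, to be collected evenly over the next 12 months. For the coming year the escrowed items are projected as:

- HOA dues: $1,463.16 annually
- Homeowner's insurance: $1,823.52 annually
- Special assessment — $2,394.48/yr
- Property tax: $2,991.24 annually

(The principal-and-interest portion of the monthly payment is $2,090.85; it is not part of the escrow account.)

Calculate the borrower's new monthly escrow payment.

$728.11

HOA dues = $1,463.16 annually
Homeowner's insurance = $1,823.52 annually
Special assessment = $2,394.48 annually
Property tax = $2,991.24 annually
Combined annual = $1,463.16 + $1,823.52 + $2,394.48 + $2,991.24 = $8,672.40
Base monthly escrow = $8,672.40 ÷ 12 = $722.70
Monthly shortage recovery: $64.92 ÷ 12 = $5.41
Adjusted monthly = $722.70 + $5.41 = $728.11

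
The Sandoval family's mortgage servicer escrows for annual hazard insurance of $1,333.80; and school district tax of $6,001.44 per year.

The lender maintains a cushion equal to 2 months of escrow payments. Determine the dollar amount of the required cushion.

$1,222.54

Hazard insurance = $1,333.80/yr
School district tax = $6,001.44/yr
Combined annual = $1,333.80 + $6,001.44 = $7,335.24
Per month = $7,335.24 ÷ 12 = $611.27
Required cushion = 2 × $611.27 = $1,222.54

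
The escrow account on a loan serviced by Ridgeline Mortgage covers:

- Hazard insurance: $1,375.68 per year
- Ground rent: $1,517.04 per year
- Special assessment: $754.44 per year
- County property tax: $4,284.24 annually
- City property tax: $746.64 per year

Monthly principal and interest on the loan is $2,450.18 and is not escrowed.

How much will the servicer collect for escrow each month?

Hazard insurance = $1,375.68/yr
Ground rent = $1,517.04/yr
Special assessment = $754.44/yr
County property tax = $4,284.24/yr
City property tax = $746.64/yr
Combined annual = $1,375.68 + $1,517.04 + $754.44 + $4,284.24 + $746.64 = $8,678.04
Base monthly escrow = $8,678.04 ÷ 12 = $723.17

$723.17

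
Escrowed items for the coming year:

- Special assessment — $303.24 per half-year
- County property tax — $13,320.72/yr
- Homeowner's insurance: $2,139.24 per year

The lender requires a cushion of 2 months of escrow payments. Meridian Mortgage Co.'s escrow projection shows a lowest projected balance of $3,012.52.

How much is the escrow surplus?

$334.78

Special assessment: $303.24 × 2 = $606.48 per year
County property tax: $13,320.72 per year
Homeowner's insurance: $2,139.24 per year
Yearly total = $16,066.44
Base monthly escrow = $16,066.44 / 12 = $1,338.87
Required cushion = 2 × $1,338.87 = $2,677.74
Surplus = $3,012.52 − $2,677.74 = $334.78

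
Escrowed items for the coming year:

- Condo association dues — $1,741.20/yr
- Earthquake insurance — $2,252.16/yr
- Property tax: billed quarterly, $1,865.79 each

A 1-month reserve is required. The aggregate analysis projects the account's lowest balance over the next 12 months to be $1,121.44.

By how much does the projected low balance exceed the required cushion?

$166.73

Condo association dues = $1,741.20 per year
Earthquake insurance = $2,252.16 per year
Property tax = $1,865.79 × 4 = $7,463.16 per year
Total annual escrow = $1,741.20 + $2,252.16 + $7,463.16 = $11,456.52
Base monthly escrow = $11,456.52 ÷ 12 = $954.71
Required reserve = 1 × $954.71 = $954.71
Surplus = $1,121.44 − $954.71 = $166.73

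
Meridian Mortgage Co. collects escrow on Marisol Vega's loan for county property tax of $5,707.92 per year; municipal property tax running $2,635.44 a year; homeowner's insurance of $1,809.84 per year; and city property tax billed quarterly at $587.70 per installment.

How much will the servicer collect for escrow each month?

County property tax = $5,707.92 per year
Municipal property tax = $2,635.44 per year
Homeowner's insurance = $1,809.84 per year
City property tax = $587.70 × 4 = $2,350.80 per year
Yearly total = $5,707.92 + $2,635.44 + $1,809.84 + $2,350.80 = $12,504.00
Monthly = $12,504.00 / 12 = $1,042.00

$1,042.00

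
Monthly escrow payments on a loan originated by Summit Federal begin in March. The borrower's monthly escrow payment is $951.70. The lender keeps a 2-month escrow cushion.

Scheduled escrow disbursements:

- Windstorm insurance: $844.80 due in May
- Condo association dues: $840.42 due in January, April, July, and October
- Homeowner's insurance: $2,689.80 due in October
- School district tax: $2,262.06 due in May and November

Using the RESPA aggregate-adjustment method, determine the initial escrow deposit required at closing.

$3,918.08

Cushion = 2 × $951.70 = $1,903.40
Trial balance (start $0, +$951.70 each month, − disbursements):
  Mar: +$951.70 → $951.70
  Apr: +$951.70 − $840.42 → $1,062.98
  May: +$951.70 − $3,106.86 → -$1,092.18
  Jun: +$951.70 → -$140.48
  Jul: +$951.70 − $840.42 → -$29.20
  Aug: +$951.70 → $922.50
  Sep: +$951.70 → $1,874.20
  Oct: +$951.70 − $3,530.22 → -$704.32
  Nov: +$951.70 − $2,262.06 → -$2,014.68
  Dec: +$951.70 → -$1,062.98
  Jan: +$951.70 − $840.42 → -$951.70
  Feb: +$951.70 → $0.00
Lowest trial balance = -$2,014.68 (Nov)
Initial deposit = cushion − low point = $1,903.40 − (-$2,014.68) = $3,918.08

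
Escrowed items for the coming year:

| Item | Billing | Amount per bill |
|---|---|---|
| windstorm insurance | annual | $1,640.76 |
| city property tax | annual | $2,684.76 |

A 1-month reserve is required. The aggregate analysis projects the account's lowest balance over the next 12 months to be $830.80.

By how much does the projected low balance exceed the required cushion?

Windstorm insurance — $1,640.76 annually
City property tax — $2,684.76 annually
Total per year = $1,640.76 + $2,684.76 = $4,325.52
Per month = $4,325.52 / 12 = $360.46
Required cushion = 1 × $360.46 = $360.46
Surplus = $830.80 − $360.46 = $470.34

$470.34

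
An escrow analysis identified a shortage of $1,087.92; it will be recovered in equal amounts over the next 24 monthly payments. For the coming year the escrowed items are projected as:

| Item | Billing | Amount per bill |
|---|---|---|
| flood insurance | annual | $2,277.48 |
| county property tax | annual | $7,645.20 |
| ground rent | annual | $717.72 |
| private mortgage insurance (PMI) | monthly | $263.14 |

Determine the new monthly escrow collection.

Flood insurance: $2,277.48
County property tax: $7,645.20
Ground rent: $717.72
Private mortgage insurance (PMI): $263.14 × 12 = $3,157.68
Total annual escrow = $2,277.48 + $7,645.20 + $717.72 + $3,157.68 = $13,798.08
Monthly escrow = $13,798.08 / 12 = $1,149.84
Shortage per month = $1,087.92 ÷ 24 = $45.33
Adjusted monthly = $1,149.84 + $45.33 = $1,195.17

$1,195.17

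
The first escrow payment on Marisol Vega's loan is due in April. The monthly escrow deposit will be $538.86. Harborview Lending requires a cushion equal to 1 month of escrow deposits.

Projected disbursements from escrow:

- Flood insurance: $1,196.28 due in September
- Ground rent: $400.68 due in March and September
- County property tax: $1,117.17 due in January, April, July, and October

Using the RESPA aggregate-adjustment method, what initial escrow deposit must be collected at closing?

Cushion = 1 × $538.86 = $538.86
Trial balance (start $0, +$538.86 each month, − disbursements):
  Apr: +$538.86 − $1,117.17 → -$578.31
  May: +$538.86 → -$39.45
  Jun: +$538.86 → $499.41
  Jul: +$538.86 − $1,117.17 → -$78.90
  Aug: +$538.86 → $459.96
  Sep: +$538.86 − $1,596.96 → -$598.14
  Oct: +$538.86 − $1,117.17 → -$1,176.45
  Nov: +$538.86 → -$637.59
  Dec: +$538.86 → -$98.73
  Jan: +$538.86 − $1,117.17 → -$677.04
  Feb: +$538.86 → -$138.18
  Mar: +$538.86 − $400.68 → $0.00
Lowest trial balance = -$1,176.45 (Oct)
Initial deposit = cushion − low point = $538.86 − (-$1,176.45) = $1,715.31

$1,715.31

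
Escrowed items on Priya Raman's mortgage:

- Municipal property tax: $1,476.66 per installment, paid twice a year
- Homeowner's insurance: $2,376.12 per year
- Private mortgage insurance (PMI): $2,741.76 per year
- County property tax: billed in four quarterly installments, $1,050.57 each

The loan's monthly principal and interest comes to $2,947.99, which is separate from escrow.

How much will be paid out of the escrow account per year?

Municipal property tax — $1,476.66 × 2 = $2,953.32/yr
Homeowner's insurance — $2,376.12/yr
Private mortgage insurance (PMI) — $2,741.76/yr
County property tax — $1,050.57 × 4 = $4,202.28/yr
Total per year = $2,953.32 + $2,376.12 + $2,741.76 + $4,202.28 = $12,273.48

$12,273.48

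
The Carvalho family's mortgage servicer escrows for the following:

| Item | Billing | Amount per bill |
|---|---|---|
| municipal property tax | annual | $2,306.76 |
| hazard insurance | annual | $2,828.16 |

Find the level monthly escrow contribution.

Municipal property tax = $2,306.76 per year
Hazard insurance = $2,828.16 per year
Total annual escrow = $5,134.92
Monthly = $5,134.92 / 12 = $427.91

$427.91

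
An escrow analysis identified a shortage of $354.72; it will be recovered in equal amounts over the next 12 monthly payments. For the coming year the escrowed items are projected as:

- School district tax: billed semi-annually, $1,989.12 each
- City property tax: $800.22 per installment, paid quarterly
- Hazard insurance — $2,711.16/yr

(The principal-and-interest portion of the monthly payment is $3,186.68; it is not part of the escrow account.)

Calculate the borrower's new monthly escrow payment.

School district tax = $1,989.12 × 2 = $3,978.24/yr
City property tax = $800.22 × 4 = $3,200.88/yr
Hazard insurance = $2,711.16/yr
Total annual escrow = $3,978.24 + $3,200.88 + $2,711.16 = $9,890.28
Monthly = $9,890.28 ÷ 12 = $824.19
Monthly shortage recovery: $354.72 / 12 = $29.56
Adjusted monthly = $824.19 + $29.56 = $853.75

$853.75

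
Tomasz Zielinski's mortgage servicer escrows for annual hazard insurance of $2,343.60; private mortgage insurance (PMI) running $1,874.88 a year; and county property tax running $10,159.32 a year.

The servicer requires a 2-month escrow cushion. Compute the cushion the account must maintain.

$2,396.30

Hazard insurance — $2,343.60 annually
Private mortgage insurance (PMI) — $1,874.88 annually
County property tax — $10,159.32 annually
Total annual escrow = $14,377.80
Per month = $14,377.80 ÷ 12 = $1,198.15
Cushion = 2 × $1,198.15 = $2,396.30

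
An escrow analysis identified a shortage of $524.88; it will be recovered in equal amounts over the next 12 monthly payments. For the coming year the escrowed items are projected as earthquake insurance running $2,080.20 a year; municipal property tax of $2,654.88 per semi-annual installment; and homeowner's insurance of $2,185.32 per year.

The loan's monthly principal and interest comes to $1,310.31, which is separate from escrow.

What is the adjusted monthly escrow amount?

Earthquake insurance — $2,080.20/yr
Municipal property tax — $2,654.88 × 2 = $5,309.76/yr
Homeowner's insurance — $2,185.32/yr
Total annual escrow = $2,080.20 + $5,309.76 + $2,185.32 = $9,575.28
Monthly escrow = $9,575.28 ÷ 12 = $797.94
Shortage spread = $524.88 ÷ 12 = $43.74/mo
New monthly escrow = $797.94 + $43.74 = $841.68

$841.68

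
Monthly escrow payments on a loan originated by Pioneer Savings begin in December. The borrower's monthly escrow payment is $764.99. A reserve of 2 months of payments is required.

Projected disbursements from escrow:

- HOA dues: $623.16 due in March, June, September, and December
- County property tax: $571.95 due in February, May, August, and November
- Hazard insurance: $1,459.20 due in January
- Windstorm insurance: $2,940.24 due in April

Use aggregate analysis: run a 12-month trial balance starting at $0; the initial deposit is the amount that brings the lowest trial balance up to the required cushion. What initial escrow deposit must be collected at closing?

Cushion = 2 × $764.99 = $1,529.98
Trial balance (start $0, +$764.99 each month, − disbursements):
  Dec: +$764.99 − $623.16 → $141.83
  Jan: +$764.99 − $1,459.20 → -$552.38
  Feb: +$764.99 − $571.95 → -$359.34
  Mar: +$764.99 − $623.16 → -$217.51
  Apr: +$764.99 − $2,940.24 → -$2,392.76
  May: +$764.99 − $571.95 → -$2,199.72
  Jun: +$764.99 − $623.16 → -$2,057.89
  Jul: +$764.99 → -$1,292.90
  Aug: +$764.99 − $571.95 → -$1,099.86
  Sep: +$764.99 − $623.16 → -$958.03
  Oct: +$764.99 → -$193.04
  Nov: +$764.99 − $571.95 → $0.00
Lowest trial balance = -$2,392.76 (Apr)
Initial deposit = cushion − low point = $1,529.98 − (-$2,392.76) = $3,922.74

$3,922.74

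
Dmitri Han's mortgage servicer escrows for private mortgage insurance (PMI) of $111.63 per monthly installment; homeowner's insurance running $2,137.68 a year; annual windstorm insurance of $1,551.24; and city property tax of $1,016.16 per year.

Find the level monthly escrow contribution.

Private mortgage insurance (PMI) — $111.63 × 12 = $1,339.56 per year
Homeowner's insurance — $2,137.68 per year
Windstorm insurance — $1,551.24 per year
City property tax — $1,016.16 per year
Total annual escrow = $1,339.56 + $2,137.68 + $1,551.24 + $1,016.16 = $6,044.64
Base monthly escrow = $6,044.64 / 12 = $503.72

$503.72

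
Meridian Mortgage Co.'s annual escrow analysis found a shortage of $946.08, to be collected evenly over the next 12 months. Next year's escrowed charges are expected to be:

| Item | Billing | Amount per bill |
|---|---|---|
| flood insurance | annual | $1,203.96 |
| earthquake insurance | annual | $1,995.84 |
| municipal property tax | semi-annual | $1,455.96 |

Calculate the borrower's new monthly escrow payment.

$588.15

Flood insurance = $1,203.96
Earthquake insurance = $1,995.84
Municipal property tax = $1,455.96 × 2 = $2,911.92
Total annual escrow = $1,203.96 + $1,995.84 + $2,911.92 = $6,111.72
Base monthly escrow = $6,111.72 ÷ 12 = $509.31
Shortage spread = $946.08 / 12 = $78.84/mo
New monthly escrow = $509.31 + $78.84 = $588.15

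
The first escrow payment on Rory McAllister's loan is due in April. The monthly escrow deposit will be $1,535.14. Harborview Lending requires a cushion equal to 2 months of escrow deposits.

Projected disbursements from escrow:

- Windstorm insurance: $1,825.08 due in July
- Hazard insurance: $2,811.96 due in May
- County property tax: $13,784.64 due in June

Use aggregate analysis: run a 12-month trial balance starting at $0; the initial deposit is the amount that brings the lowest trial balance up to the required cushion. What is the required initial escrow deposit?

Cushion = 2 × $1,535.14 = $3,070.28
Trial balance (start $0, +$1,535.14 each month, − disbursements):
  Apr: +$1,535.14 → $1,535.14
  May: +$1,535.14 − $2,811.96 → $258.32
  Jun: +$1,535.14 − $13,784.64 → -$11,991.18
  Jul: +$1,535.14 − $1,825.08 → -$12,281.12
  Aug: +$1,535.14 → -$10,745.98
  Sep: +$1,535.14 → -$9,210.84
  Oct: +$1,535.14 → -$7,675.70
  Nov: +$1,535.14 → -$6,140.56
  Dec: +$1,535.14 → -$4,605.42
  Jan: +$1,535.14 → -$3,070.28
  Feb: +$1,535.14 → -$1,535.14
  Mar: +$1,535.14 → $0.00
Lowest trial balance = -$12,281.12 (Jul)
Initial deposit = cushion − low point = $3,070.28 − (-$12,281.12) = $15,351.40

$15,351.40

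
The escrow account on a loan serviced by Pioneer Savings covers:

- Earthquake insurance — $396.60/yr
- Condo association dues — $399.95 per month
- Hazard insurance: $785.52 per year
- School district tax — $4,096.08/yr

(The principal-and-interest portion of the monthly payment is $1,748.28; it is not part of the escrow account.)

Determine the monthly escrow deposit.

Earthquake insurance — $396.60 annually
Condo association dues — $399.95 × 12 = $4,799.40 annually
Hazard insurance — $785.52 annually
School district tax — $4,096.08 annually
Yearly total = $10,077.60
Monthly escrow = $10,077.60 ÷ 12 = $839.80

$839.80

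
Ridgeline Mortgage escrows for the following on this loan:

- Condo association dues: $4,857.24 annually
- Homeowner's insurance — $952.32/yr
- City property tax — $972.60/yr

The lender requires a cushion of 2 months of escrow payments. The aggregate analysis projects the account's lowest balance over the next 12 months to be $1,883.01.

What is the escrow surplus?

Condo association dues = $4,857.24/yr
Homeowner's insurance = $952.32/yr
City property tax = $972.60/yr
Total per year = $4,857.24 + $952.32 + $972.60 = $6,782.16
Monthly = $6,782.16 ÷ 12 = $565.18
Required cushion = 2 × $565.18 = $1,130.36
Surplus = $1,883.01 − $1,130.36 = $752.65

$752.65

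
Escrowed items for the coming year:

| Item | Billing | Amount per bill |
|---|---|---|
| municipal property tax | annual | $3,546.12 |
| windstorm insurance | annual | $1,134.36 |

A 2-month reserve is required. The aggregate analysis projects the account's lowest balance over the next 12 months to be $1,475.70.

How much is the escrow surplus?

$695.62

Municipal property tax — $3,546.12/yr
Windstorm insurance — $1,134.36/yr
Annual escrow total = $4,680.48
Monthly escrow = $4,680.48 / 12 = $390.04
Required cushion = 2 × $390.04 = $780.08
Surplus = $1,475.70 − $780.08 = $695.62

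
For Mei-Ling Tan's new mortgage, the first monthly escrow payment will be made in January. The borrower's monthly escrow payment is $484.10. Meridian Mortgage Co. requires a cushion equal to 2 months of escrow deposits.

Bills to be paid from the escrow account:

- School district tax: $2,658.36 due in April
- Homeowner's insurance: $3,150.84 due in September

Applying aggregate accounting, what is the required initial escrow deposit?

$2,420.50

Cushion = 2 × $484.10 = $968.20
Trial balance (start $0, +$484.10 each month, − disbursements):
  Jan: +$484.10 → $484.10
  Feb: +$484.10 → $968.20
  Mar: +$484.10 → $1,452.30
  Apr: +$484.10 − $2,658.36 → -$721.96
  May: +$484.10 → -$237.86
  Jun: +$484.10 → $246.24
  Jul: +$484.10 → $730.34
  Aug: +$484.10 → $1,214.44
  Sep: +$484.10 − $3,150.84 → -$1,452.30
  Oct: +$484.10 → -$968.20
  Nov: +$484.10 → -$484.10
  Dec: +$484.10 → $0.00
Lowest trial balance = -$1,452.30 (Sep)
Initial deposit = cushion − low point = $968.20 − (-$1,452.30) = $2,420.50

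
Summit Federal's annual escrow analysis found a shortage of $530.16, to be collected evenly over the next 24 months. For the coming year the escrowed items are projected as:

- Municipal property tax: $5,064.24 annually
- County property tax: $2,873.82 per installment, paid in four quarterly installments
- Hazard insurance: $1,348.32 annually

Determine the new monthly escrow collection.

Municipal property tax — $5,064.24 per year
County property tax — $2,873.82 × 4 = $11,495.28 per year
Hazard insurance — $1,348.32 per year
Yearly total = $17,907.84
Monthly = $17,907.84 / 12 = $1,492.32
Shortage spread = $530.16 / 24 = $22.09/mo
New monthly escrow = $1,492.32 + $22.09 = $1,514.41

$1,514.41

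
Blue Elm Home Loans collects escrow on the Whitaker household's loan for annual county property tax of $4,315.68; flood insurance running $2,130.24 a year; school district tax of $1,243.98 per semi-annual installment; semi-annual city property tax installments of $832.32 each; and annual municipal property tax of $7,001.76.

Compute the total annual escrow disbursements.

$17,600.28

County property tax — $4,315.68
Flood insurance — $2,130.24
School district tax — $1,243.98 × 2 = $2,487.96
City property tax — $832.32 × 2 = $1,664.64
Municipal property tax — $7,001.76
Combined annual = $4,315.68 + $2,130.24 + $2,487.96 + $1,664.64 + $7,001.76 = $17,600.28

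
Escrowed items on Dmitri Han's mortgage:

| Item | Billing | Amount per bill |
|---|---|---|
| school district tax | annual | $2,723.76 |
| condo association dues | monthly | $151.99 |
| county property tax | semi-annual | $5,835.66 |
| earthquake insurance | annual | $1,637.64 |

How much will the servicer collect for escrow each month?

$1,488.05

School district tax = $2,723.76 per year
Condo association dues = $151.99 × 12 = $1,823.88 per year
County property tax = $5,835.66 × 2 = $11,671.32 per year
Earthquake insurance = $1,637.64 per year
Annual escrow total = $2,723.76 + $1,823.88 + $11,671.32 + $1,637.64 = $17,856.60
Base monthly escrow = $17,856.60 ÷ 12 = $1,488.05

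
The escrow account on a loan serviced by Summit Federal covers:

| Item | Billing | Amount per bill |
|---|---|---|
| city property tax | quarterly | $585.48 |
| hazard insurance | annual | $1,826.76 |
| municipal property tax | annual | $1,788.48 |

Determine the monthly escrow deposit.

$496.43

City property tax = $585.48 × 4 = $2,341.92/yr
Hazard insurance = $1,826.76/yr
Municipal property tax = $1,788.48/yr
Total per year = $5,957.16
Base monthly escrow = $5,957.16 ÷ 12 = $496.43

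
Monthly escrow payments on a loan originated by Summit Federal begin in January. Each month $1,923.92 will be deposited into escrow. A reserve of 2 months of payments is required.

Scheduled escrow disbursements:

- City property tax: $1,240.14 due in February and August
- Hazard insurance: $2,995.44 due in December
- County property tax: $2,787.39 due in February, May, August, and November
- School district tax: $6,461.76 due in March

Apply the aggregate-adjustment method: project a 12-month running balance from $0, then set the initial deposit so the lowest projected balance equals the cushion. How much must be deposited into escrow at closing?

$8,565.37

Cushion = 2 × $1,923.92 = $3,847.84
Trial balance (start $0, +$1,923.92 each month, − disbursements):
  Jan: +$1,923.92 → $1,923.92
  Feb: +$1,923.92 − $4,027.53 → -$179.69
  Mar: +$1,923.92 − $6,461.76 → -$4,717.53
  Apr: +$1,923.92 → -$2,793.61
  May: +$1,923.92 − $2,787.39 → -$3,657.08
  Jun: +$1,923.92 → -$1,733.16
  Jul: +$1,923.92 → $190.76
  Aug: +$1,923.92 − $4,027.53 → -$1,912.85
  Sep: +$1,923.92 → $11.07
  Oct: +$1,923.92 → $1,934.99
  Nov: +$1,923.92 − $2,787.39 → $1,071.52
  Dec: +$1,923.92 − $2,995.44 → $0.00
Lowest trial balance = -$4,717.53 (Mar)
Initial deposit = cushion − low point = $3,847.84 − (-$4,717.53) = $8,565.37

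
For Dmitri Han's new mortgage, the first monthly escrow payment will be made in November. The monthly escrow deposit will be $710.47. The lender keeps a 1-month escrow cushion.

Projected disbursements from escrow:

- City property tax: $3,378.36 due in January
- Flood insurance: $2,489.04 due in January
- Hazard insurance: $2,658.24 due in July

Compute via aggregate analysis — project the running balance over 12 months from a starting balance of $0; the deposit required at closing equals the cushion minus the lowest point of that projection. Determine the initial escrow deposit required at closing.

$4,446.46

Cushion = 1 × $710.47 = $710.47
Trial balance (start $0, +$710.47 each month, − disbursements):
  Nov: +$710.47 → $710.47
  Dec: +$710.47 → $1,420.94
  Jan: +$710.47 − $5,867.40 → -$3,735.99
  Feb: +$710.47 → -$3,025.52
  Mar: +$710.47 → -$2,315.05
  Apr: +$710.47 → -$1,604.58
  May: +$710.47 → -$894.11
  Jun: +$710.47 → -$183.64
  Jul: +$710.47 − $2,658.24 → -$2,131.41
  Aug: +$710.47 → -$1,420.94
  Sep: +$710.47 → -$710.47
  Oct: +$710.47 → $0.00
Lowest trial balance = -$3,735.99 (Jan)
Initial deposit = cushion − low point = $710.47 − (-$3,735.99) = $4,446.46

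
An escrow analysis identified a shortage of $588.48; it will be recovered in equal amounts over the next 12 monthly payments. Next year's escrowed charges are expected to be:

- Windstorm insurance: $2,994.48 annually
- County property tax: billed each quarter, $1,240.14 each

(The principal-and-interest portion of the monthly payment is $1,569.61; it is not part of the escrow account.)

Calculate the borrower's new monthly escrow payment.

Windstorm insurance: $2,994.48/yr
County property tax: $1,240.14 × 4 = $4,960.56/yr
Annual escrow total = $7,955.04
Monthly escrow = $7,955.04 ÷ 12 = $662.92
Monthly shortage recovery: $588.48 ÷ 12 = $49.04
New monthly escrow = $662.92 + $49.04 = $711.96

$711.96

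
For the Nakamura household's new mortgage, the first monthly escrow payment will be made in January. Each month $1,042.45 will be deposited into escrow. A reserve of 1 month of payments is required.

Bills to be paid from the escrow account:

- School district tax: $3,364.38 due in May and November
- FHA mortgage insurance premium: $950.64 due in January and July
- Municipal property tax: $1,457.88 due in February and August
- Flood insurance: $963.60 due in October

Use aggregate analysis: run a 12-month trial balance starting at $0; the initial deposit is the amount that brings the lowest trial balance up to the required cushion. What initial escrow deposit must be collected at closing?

$2,084.90

Cushion = 1 × $1,042.45 = $1,042.45
Trial balance (start $0, +$1,042.45 each month, − disbursements):
  Jan: +$1,042.45 − $950.64 → $91.81
  Feb: +$1,042.45 − $1,457.88 → -$323.62
  Mar: +$1,042.45 → $718.83
  Apr: +$1,042.45 → $1,761.28
  May: +$1,042.45 − $3,364.38 → -$560.65
  Jun: +$1,042.45 → $481.80
  Jul: +$1,042.45 − $950.64 → $573.61
  Aug: +$1,042.45 − $1,457.88 → $158.18
  Sep: +$1,042.45 → $1,200.63
  Oct: +$1,042.45 − $963.60 → $1,279.48
  Nov: +$1,042.45 − $3,364.38 → -$1,042.45
  Dec: +$1,042.45 → $0.00
Lowest trial balance = -$1,042.45 (Nov)
Initial deposit = cushion − low point = $1,042.45 − (-$1,042.45) = $2,084.90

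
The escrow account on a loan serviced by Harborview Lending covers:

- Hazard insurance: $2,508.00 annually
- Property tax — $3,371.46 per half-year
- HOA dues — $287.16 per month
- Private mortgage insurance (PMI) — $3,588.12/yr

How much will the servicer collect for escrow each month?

Hazard insurance = $2,508.00 annually
Property tax = $3,371.46 × 2 = $6,742.92 annually
HOA dues = $287.16 × 12 = $3,445.92 annually
Private mortgage insurance (PMI) = $3,588.12 annually
Total per year = $2,508.00 + $6,742.92 + $3,445.92 + $3,588.12 = $16,284.96
Base monthly escrow = $16,284.96 / 12 = $1,357.08

$1,357.08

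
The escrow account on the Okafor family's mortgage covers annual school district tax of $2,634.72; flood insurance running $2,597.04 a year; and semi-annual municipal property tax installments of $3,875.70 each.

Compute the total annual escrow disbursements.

$12,983.16

School district tax = $2,634.72/yr
Flood insurance = $2,597.04/yr
Municipal property tax = $3,875.70 × 2 = $7,751.40/yr
Total annual escrow = $12,983.16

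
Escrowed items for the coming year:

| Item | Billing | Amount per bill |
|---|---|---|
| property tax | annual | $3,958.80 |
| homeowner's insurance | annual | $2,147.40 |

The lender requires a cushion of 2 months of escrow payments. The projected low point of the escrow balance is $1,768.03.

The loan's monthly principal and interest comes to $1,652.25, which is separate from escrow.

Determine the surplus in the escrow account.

Property tax: $3,958.80
Homeowner's insurance: $2,147.40
Total per year = $3,958.80 + $2,147.40 = $6,106.20
Base monthly escrow = $6,106.20 / 12 = $508.85
Cushion = 2 × $508.85 = $1,017.70
Excess over cushion: $1,768.03 − $1,017.70 = $750.33

$750.33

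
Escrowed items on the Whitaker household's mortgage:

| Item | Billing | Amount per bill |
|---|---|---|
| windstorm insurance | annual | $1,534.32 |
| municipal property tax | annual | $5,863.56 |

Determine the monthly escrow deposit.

$616.49

Windstorm insurance: $1,534.32
Municipal property tax: $5,863.56
Total annual escrow = $1,534.32 + $5,863.56 = $7,397.88
Monthly escrow = $7,397.88 / 12 = $616.49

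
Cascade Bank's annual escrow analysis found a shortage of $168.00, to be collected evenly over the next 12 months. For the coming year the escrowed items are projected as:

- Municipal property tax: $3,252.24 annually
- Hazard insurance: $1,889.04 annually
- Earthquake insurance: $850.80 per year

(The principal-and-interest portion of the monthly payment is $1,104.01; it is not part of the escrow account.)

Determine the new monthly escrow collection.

Municipal property tax — $3,252.24 per year
Hazard insurance — $1,889.04 per year
Earthquake insurance — $850.80 per year
Yearly total = $5,992.08
Monthly escrow = $5,992.08 ÷ 12 = $499.34
Shortage per month = $168.00 / 12 = $14.00
New monthly escrow = $499.34 + $14.00 = $513.34

$513.34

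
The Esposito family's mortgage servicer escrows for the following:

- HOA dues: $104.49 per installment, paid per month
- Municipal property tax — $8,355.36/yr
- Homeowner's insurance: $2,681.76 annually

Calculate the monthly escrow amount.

HOA dues: $104.49 × 12 = $1,253.88
Municipal property tax: $8,355.36
Homeowner's insurance: $2,681.76
Total per year = $12,291.00
Base monthly escrow = $12,291.00 / 12 = $1,024.25

$1,024.25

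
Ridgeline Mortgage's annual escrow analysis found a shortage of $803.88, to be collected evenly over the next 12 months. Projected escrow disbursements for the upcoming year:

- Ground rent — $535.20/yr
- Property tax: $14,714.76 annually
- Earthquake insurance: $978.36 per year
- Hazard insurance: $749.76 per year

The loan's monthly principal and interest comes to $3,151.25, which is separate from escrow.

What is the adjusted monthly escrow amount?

$1,481.83

Ground rent — $535.20/yr
Property tax — $14,714.76/yr
Earthquake insurance — $978.36/yr
Hazard insurance — $749.76/yr
Total annual escrow = $16,978.08
Base monthly escrow = $16,978.08 ÷ 12 = $1,414.84
Shortage spread = $803.88 ÷ 12 = $66.99/mo
Adjusted monthly = $1,414.84 + $66.99 = $1,481.83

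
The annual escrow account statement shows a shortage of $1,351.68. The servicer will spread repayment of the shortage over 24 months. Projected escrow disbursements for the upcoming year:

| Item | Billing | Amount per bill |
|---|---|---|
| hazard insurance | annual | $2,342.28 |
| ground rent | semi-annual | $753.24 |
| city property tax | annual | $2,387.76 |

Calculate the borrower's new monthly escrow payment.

$576.03

Hazard insurance: $2,342.28 annually
Ground rent: $753.24 × 2 = $1,506.48 annually
City property tax: $2,387.76 annually
Annual escrow total = $6,236.52
Monthly escrow = $6,236.52 ÷ 12 = $519.71
Shortage per month = $1,351.68 ÷ 24 = $56.32
New monthly escrow = $519.71 + $56.32 = $576.03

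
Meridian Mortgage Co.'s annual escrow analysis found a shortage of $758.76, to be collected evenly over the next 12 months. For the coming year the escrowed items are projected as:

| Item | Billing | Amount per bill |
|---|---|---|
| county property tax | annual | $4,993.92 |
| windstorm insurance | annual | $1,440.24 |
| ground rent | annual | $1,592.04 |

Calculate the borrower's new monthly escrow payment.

County property tax: $4,993.92/yr
Windstorm insurance: $1,440.24/yr
Ground rent: $1,592.04/yr
Annual escrow total = $8,026.20
Base monthly escrow = $8,026.20 ÷ 12 = $668.85
Shortage per month = $758.76 ÷ 12 = $63.23
New monthly escrow = $668.85 + $63.23 = $732.08

$732.08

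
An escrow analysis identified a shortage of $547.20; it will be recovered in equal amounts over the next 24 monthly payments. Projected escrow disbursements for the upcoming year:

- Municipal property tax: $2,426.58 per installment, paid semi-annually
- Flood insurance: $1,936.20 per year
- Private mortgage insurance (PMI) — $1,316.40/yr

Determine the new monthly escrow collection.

Municipal property tax — $2,426.58 × 2 = $4,853.16 annually
Flood insurance — $1,936.20 annually
Private mortgage insurance (PMI) — $1,316.40 annually
Combined annual = $8,105.76
Monthly escrow = $8,105.76 / 12 = $675.48
Monthly shortage recovery: $547.20 / 24 = $22.80
New monthly escrow = $675.48 + $22.80 = $698.28

$698.28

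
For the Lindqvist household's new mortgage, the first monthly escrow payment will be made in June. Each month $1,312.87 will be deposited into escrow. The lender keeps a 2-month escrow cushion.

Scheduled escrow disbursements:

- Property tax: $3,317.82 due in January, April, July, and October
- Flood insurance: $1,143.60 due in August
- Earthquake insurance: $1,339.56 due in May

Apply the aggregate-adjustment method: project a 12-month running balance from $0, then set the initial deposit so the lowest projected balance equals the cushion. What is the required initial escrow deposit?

$3,840.63

Cushion = 2 × $1,312.87 = $2,625.74
Trial balance (start $0, +$1,312.87 each month, − disbursements):
  Jun: +$1,312.87 → $1,312.87
  Jul: +$1,312.87 − $3,317.82 → -$692.08
  Aug: +$1,312.87 − $1,143.60 → -$522.81
  Sep: +$1,312.87 → $790.06
  Oct: +$1,312.87 − $3,317.82 → -$1,214.89
  Nov: +$1,312.87 → $97.98
  Dec: +$1,312.87 → $1,410.85
  Jan: +$1,312.87 − $3,317.82 → -$594.10
  Feb: +$1,312.87 → $718.77
  Mar: +$1,312.87 → $2,031.64
  Apr: +$1,312.87 − $3,317.82 → $26.69
  May: +$1,312.87 − $1,339.56 → $0.00
Lowest trial balance = -$1,214.89 (Oct)
Initial deposit = cushion − low point = $2,625.74 − (-$1,214.89) = $3,840.63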